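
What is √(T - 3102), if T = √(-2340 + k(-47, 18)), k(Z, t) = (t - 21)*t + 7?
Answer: √(-3102 + I*√2387) ≈ 0.4386 + 55.697*I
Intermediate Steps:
k(Z, t) = 7 + t*(-21 + t) (k(Z, t) = (-21 + t)*t + 7 = t*(-21 + t) + 7 = 7 + t*(-21 + t))
T = I*√2387 (T = √(-2340 + (7 + 18² - 21*18)) = √(-2340 + (7 + 324 - 378)) = √(-2340 - 47) = √(-2387) = I*√2387 ≈ 48.857*I)
√(T - 3102) = √(I*√2387 - 3102) = √(-3102 + I*√2387)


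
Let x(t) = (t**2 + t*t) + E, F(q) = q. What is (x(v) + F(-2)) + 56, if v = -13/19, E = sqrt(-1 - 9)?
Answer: 19832/361 + I*sqrt(10) ≈ 54.936 + 3.1623*I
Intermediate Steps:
E = I*sqrt(10) (E = sqrt(-10) = I*sqrt(10) ≈ 3.1623*I)
v = -13/19 (v = -13*1/19 = -13/19 ≈ -0.68421)
x(t) = 2*t**2 + I*sqrt(10) (x(t) = (t**2 + t*t) + I*sqrt(10) = (t**2 + t**2) + I*sqrt(10) = 2*t**2 + I*sqrt(10))
(x(v) + F(-2)) + 56 = ((2*(-13/19)**2 + I*sqrt(10)) - 2) + 56 = ((2*(169/361) + I*sqrt(10)) - 2) + 56 = ((338/361 + I*sqrt(10)) - 2) + 56 = (-384/361 + I*sqrt(10)) + 56 = 19832/361 + I*sqrt(10)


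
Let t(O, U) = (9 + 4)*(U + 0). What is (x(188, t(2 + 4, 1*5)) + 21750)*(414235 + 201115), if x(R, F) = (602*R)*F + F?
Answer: 4540209214250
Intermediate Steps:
t(O, U) = 13*U
x(R, F) = F + 602*F*R (x(R, F) = 602*F*R + F = F + 602*F*R)
(x(188, t(2 + 4, 1*5)) + 21750)*(414235 + 201115) = ((13*(1*5))*(1 + 602*188) + 21750)*(414235 + 201115) = ((13*5)*(1 + 113176) + 21750)*615350 = (65*113177 + 21750)*615350 = (7356505 + 21750)*615350 = 7378255*615350 = 4540209214250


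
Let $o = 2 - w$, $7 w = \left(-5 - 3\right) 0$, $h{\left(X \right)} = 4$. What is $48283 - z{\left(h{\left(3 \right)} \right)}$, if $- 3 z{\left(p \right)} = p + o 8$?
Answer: $\frac{144869}{3} \approx 48290.0$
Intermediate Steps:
$w = 0$ ($w = \frac{\left(-5 - 3\right) 0}{7} = \frac{\left(-8\right) 0}{7} = \frac{1}{7} \cdot 0 = 0$)
$o = 2$ ($o = 2 - 0 = 2 + 0 = 2$)
$z{\left(p \right)} = - \frac{16}{3} - \frac{p}{3}$ ($z{\left(p \right)} = - \frac{p + 2 \cdot 8}{3} = - \frac{p + 16}{3} = - \frac{16 + p}{3} = - \frac{16}{3} - \frac{p}{3}$)
$48283 - z{\left(h{\left(3 \right)} \right)} = 48283 - \left(- \frac{16}{3} - \frac{4}{3}\right) = 48283 - - \frac{20}{3} = 48283 + \frac{20}{3} = \frac{144869}{3}$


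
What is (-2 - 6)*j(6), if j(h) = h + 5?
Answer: -88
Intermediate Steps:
j(h) = 5 + h
(-2 - 6)*j(6) = (-2 - 6)*(5 + 6) = -8*11 = -88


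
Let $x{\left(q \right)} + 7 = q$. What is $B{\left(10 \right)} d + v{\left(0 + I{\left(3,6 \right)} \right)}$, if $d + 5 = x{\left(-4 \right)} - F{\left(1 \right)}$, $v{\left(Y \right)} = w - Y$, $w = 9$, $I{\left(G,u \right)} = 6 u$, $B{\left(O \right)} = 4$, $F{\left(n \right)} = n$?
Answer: $-95$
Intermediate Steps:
$x{\left(q \right)} = -7 + q$
$v{\left(Y \right)} = 9 - Y$
$d = -17$ ($d = -5 - 12 = -17$)
$B{\left(10 \right)} d + v{\left(0 + I{\left(3,6 \right)} \right)} = 4 \left(-17\right) + \left(9 - \left(0 + 6 \cdot 6\right)\right) = -68 + \left(9 - \left(0 + 36\right)\right) = -68 + \left(9 - 36\right) = -68 - 27 = -95$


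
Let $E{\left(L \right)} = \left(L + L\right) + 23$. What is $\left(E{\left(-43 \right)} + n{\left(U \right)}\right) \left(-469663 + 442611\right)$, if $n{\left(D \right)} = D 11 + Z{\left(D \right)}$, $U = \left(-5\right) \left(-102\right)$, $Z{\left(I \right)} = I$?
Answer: $-163853964$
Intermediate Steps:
$U = 510$
$n{\left(D \right)} = 12 D$ ($n{\left(D \right)} = D 11 + D = 11 D + D = 12 D$)
$E{\left(L \right)} = 23 + 2 L$ ($E{\left(L \right)} = 2 L + 23 = 23 + 2 L$)
$\left(E{\left(-43 \right)} + n{\left(U \right)}\right) \left(-469663 + 442611\right) = \left(\left(23 + 2 \left(-43\right)\right) + 12 \cdot 510\right) \left(-469663 + 442611\right) = \left(\left(23 - 86\right) + 6120\right) \left(-27052\right) = \left(-63 + 6120\right) \left(-27052\right) = 6057 \left(-27052\right) = -163853964$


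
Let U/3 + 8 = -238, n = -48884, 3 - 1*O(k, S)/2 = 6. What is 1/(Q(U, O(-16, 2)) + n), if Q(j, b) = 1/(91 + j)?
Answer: -647/31627949 ≈ -2.0457e-5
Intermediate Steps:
O(k, S) = -6 (O(k, S) = 6 - 2*6 = 6 - 12 = -6)
U = -738 (U = -24 + 3*(-238) = -24 - 714 = -738)
1/(Q(U, O(-16, 2)) + n) = 1/(1/(91 - 738) - 48884) = 1/(1/(-647) - 48884) = 1/(-1/647 - 48884) = 1/(-31627949/647) = -647/31627949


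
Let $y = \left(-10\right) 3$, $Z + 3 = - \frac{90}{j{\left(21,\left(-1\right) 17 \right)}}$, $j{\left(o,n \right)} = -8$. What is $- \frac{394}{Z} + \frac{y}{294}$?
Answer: $- \frac{77389}{1617} \approx -47.86$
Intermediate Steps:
$Z = \frac{33}{4}$ ($Z = -3 - \frac{90}{-8} = -3 - - \frac{45}{4} = -3 + \frac{45}{4} = \frac{33}{4} \approx 8.25$)
$y = -30$
$- \frac{394}{Z} + \frac{y}{294} = - \frac{394}{\frac{33}{4}} - \frac{30}{294} = \left(-394\right) \frac{4}{33} - \frac{5}{49} = - \frac{1576}{33} - \frac{5}{49} = - \frac{77389}{1617}$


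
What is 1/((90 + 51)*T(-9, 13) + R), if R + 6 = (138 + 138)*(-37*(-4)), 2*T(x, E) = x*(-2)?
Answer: 1/42111 ≈ 2.3747e-5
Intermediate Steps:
T(x, E) = -x (T(x, E) = (x*(-2))/2 = (-2*x)/2 = -x)
R = 40842 (R = -6 + (138 + 138)*(-37*(-4)) = -6 + 276*148 = -6 + 40848 = 40842)
1/((90 + 51)*T(-9, 13) + R) = 1/((90 + 51)*(-1*(-9)) + 40842) = 1/(141*9 + 40842) = 1/(1269 + 40842) = 1/42111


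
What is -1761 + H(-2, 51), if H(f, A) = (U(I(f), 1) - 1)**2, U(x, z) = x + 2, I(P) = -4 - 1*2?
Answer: -1736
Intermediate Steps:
I(P) = -6 (I(P) = -4 - 2 = -6)
U(x, z) = 2 + x
H(f, A) = 25 (H(f, A) = ((2 - 6) - 1)**2 = (-4 - 1)**2 = (-5)**2 = 25)
-1761 + H(-2, 51) = -1761 + 25 = -1736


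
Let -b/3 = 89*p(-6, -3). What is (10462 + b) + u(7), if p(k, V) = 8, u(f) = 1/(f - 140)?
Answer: 1107357/133 ≈ 8326.0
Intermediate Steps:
u(f) = 1/(-140 + f)
b = -2136 (b = -267*8 = -3*712 = -2136)
(10462 + b) + u(7) = (10462 - 2136) + 1/(-140 + 7) = 8326 + 1/(-133) = 8326 - 1/133 = 1107357/133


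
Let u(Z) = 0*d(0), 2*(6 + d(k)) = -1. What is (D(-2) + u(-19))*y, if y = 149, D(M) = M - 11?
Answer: -1937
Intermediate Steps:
D(M) = -11 + M
d(k) = -13/2 (d(k) = -6 + (½)*(-1) = -6 - ½ = -13/2)
u(Z) = 0 (u(Z) = 0*(-13/2) = 0)
(D(-2) + u(-19))*y = ((-11 - 2) + 0)*149 = (-13 + 0)*149 = -13*149 = -1937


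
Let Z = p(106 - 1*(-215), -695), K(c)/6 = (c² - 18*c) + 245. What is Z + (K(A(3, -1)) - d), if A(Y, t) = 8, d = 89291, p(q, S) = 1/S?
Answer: -61369196/695 ≈ -88301.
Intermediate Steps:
K(c) = 1470 - 108*c + 6*c² (K(c) = 6*((c² - 18*c) + 245) = 6*(245 + c² - 18*c) = 1470 - 108*c + 6*c²)
Z = -1/695 (Z = 1/(-695) = -1/695 ≈ -0.0014388)
Z + (K(A(3, -1)) - d) = -1/695 + ((1470 - 108*8 + 6*8²) - 1*89291) = -1/695 + ((1470 - 864 + 6*64) - 89291) = -1/695 + ((1470 - 864 + 384) - 89291) = -1/695 + (990 - 89291) = -1/695 - 88301 = -61369196/695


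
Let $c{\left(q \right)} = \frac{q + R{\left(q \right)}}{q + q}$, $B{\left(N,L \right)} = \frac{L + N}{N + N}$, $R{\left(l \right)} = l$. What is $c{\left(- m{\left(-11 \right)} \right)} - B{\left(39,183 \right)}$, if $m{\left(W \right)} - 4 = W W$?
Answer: $- \frac{24}{13} \approx -1.8462$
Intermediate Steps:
$m{\left(W \right)} = 4 + W^{2}$ ($m{\left(W \right)} = 4 + W W = 4 + W^{2}$)
$B{\left(N,L \right)} = \frac{L + N}{2 N}$
$c{\left(q \right)} = 1$ ($c{\left(q \right)} = \frac{q + q}{q + q} = \frac{2 q}{2 q} = 2 q \frac{1}{2 q} = 1$)
$c{\left(- m{\left(-11 \right)} \right)} - B{\left(39,183 \right)} = 1 - \frac{183 + 39}{2 \cdot 39} = 1 - \frac{1}{2} \cdot \frac{1}{39} \cdot 222 = 1 - \frac{37}{13} = - \frac{24}{13}$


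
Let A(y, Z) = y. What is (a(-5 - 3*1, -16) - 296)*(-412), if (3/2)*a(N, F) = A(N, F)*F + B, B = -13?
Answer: 271096/3 ≈ 90365.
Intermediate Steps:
a(N, F) = -26/3 + 2*F*N/3 (a(N, F) = 2*(N*F - 13)/3 = 2*(F*N - 13)/3 = 2*(-13 + F*N)/3 = -26/3 + 2*F*N/3)
(a(-5 - 3*1, -16) - 296)*(-412) = ((-26/3 + (2/3)*(-16)*(-5 - 3*1)) - 296)*(-412) = ((-26/3 + (2/3)*(-16)*(-5 - 3)) - 296)*(-412) = ((-26/3 + (2/3)*(-16)*(-8)) - 296)*(-412) = ((-26/3 + 256/3) - 296)*(-412) = (230/3 - 296)*(-412) = -658/3*(-412) = 271096/3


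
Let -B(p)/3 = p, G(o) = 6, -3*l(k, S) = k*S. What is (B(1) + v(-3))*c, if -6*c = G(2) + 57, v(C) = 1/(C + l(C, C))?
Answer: 133/4 ≈ 33.250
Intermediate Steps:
l(k, S) = -S*k/3 (l(k, S) = -k*S/3 = -S*k/3)
B(p) = -3*p
v(C) = 1/(C - C²/3) (v(C) = 1/(C - C*C/3) = 1/(C - C²/3))
c = -21/2 (c = -(6 + 57)/6 = -⅙*63 = -21/2 ≈ -10.500)
(B(1) + v(-3))*c = (-3*1 + 3/(-3*(3 - 1*(-3))))*(-21/2) = (-3 + 3*(-⅓)/(3 + 3))*(-21/2) = (-3 + 3*(-⅓)/6)*(-21/2) = (-3 + 3*(-⅓)*(⅙))*(-21/2) = (-3 - ⅙)*(-21/2) = -19/6*(-21/2) = 133/4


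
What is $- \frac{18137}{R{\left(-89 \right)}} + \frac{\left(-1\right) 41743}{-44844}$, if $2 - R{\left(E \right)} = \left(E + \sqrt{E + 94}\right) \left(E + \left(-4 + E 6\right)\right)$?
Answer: $\frac{21910027817417}{17443116176358} + \frac{11371899 \sqrt{5}}{3111785956} \approx 1.2643$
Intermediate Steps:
$R{\left(E \right)} = 2 - \left(-4 + 7 E\right) \left(E + \sqrt{94 + E}\right)$ ($R{\left(E \right)} = 2 - \left(E + \sqrt{E + 94}\right) \left(E + \left(-4 + E 6\right)\right) = 2 - \left(E + \sqrt{94 + E}\right) \left(E + \left(-4 + 6 E\right)\right) = 2 - \left(E + \sqrt{94 + E}\right) \left(-4 + 7 E\right) = 2 - \left(-4 + 7 E\right) \left(E + \sqrt{94 + E}\right)$)
$- \frac{18137}{R{\left(-89 \right)}} + \frac{\left(-1\right) 41743}{-44844} = - \frac{18137}{2 - 7 \left(-89\right)^{2} + 4 \left(-89\right) + 4 \sqrt{94 - 89} - - 623 \sqrt{94 - 89}} + \frac{\left(-1\right) 41743}{-44844} = - \frac{18137}{2 - 55447 - 356 + 4 \sqrt{5} - - 623 \sqrt{5}} - - \frac{41743}{44844} = - \frac{18137}{2 - 55447 - 356 + 4 \sqrt{5} + 623 \sqrt{5}} + \frac{41743}{44844} = - \frac{18137}{-55801 + 627 \sqrt{5}} + \frac{41743}{44844} = \frac{41743}{44844} - \frac{18137}{-55801 + 627 \sqrt{5}}$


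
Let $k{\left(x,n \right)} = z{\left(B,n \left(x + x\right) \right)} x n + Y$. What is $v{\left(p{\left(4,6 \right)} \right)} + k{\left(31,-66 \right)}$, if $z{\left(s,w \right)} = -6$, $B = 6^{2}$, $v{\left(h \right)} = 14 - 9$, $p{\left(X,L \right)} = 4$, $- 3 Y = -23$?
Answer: $\frac{36866}{3} \approx 12289.0$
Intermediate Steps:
$Y = \frac{23}{3}$ ($Y = \left(- \frac{1}{3}\right) \left(-23\right) = \frac{23}{3} \approx 7.6667$)
$v{\left(h \right)} = 5$ ($v{\left(h \right)} = 14 - 9 = 5$)
$B = 36$
$k{\left(x,n \right)} = \frac{23}{3} - 6 n x$ ($k{\left(x,n \right)} = - 6 x n + \frac{23}{3} = - 6 n x + \frac{23}{3} = \frac{23}{3} - 6 n x$)
$v{\left(p{\left(4,6 \right)} \right)} + k{\left(31,-66 \right)} = 5 - \left(- \frac{23}{3} - 12276\right) = 5 + \left(\frac{23}{3} + 12276\right) = 5 + \frac{36851}{3} = \frac{36866}{3}$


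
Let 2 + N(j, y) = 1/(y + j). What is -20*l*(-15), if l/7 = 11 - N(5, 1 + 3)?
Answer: 81200/3 ≈ 27067.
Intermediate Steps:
N(j, y) = -2 + 1/(j + y) (N(j, y) = -2 + 1/(y + j) = -2 + 1/(j + y))
l = 812/9 (l = 7*(11 - (1 - 2*5 - 2*(1 + 3))/(5 + (1 + 3))) = 7*(11 - (1 - 10 - 2*4)/(5 + 4)) = 7*(11 - (1 - 10 - 8)/9) = 7*(11 - (-17)/9) = 7*(11 - 1*(-17/9)) = 7*(11 + 17/9) = 7*(116/9) = 812/9 ≈ 90.222)
-20*l*(-15) = -20*812/9*(-15) = -16240/9*(-15) = 81200/3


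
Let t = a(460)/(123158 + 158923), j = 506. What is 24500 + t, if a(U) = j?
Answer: 6910985006/282081 ≈ 24500.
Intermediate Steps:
a(U) = 506
t = 506/282081 (t = 506/(123158 + 158923) = 506/282081 ≈ 0.0017938)
24500 + t = 24500 + 506/282081 = 6910985006/282081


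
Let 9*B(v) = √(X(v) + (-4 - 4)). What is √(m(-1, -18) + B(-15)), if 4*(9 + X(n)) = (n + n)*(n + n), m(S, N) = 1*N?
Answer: √(-162 + 4*√13)/3 ≈ 4.0494*I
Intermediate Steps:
m(S, N) = N
X(n) = -9 + n² (X(n) = -9 + ((n + n)*(n + n))/4 = -9 + ((2*n)*(2*n))/4 = -9 + (4*n²)/4 = -9 + n²)
B(v) = √(-17 + v²)/9 (B(v) = √((-9 + v²) + (-4 - 4))/9 = √((-9 + v²) - 8)/9 = √(-17 + v²)/9)
√(m(-1, -18) + B(-15)) = √(-18 + √(-17 + (-15)²)/9) = √(-18 + √(-17 + 225)/9) = √(-18 + √208/9) = √(-18 + (4*√13)/9) = √(-18 + 4*√13/9)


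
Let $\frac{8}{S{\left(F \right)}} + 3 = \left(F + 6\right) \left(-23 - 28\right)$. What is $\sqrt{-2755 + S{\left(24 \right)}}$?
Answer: $\frac{i \sqrt{6474507459}}{1533} \approx 52.488 i$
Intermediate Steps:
$S{\left(F \right)} = \frac{8}{-309 - 51 F}$ ($S{\left(F \right)} = \frac{8}{-3 + \left(F + 6\right) \left(-23 - 28\right)} = \frac{8}{-3 + \left(6 + F\right) \left(-51\right)} = \frac{8}{-3 - \left(306 + 51 F\right)} = \frac{8}{-309 - 51 F}$)
$\sqrt{-2755 + S{\left(24 \right)}} = \sqrt{-2755 - \frac{8}{309 + 51 \cdot 24}} = \sqrt{-2755 - \frac{8}{309 + 1224}} = \sqrt{-2755 - \frac{8}{1533}} = \sqrt{- \frac{4223423}{1533}} = \frac{i \sqrt{6474507459}}{1533}$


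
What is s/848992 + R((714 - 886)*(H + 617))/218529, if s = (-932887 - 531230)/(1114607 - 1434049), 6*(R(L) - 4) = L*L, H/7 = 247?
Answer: 7359651898438496588885/59265873895755456 ≈ 1.2418e+5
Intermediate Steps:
H = 1729 (H = 7*247 = 1729)
R(L) = 4 + L²/6 (R(L) = 4 + (L*L)/6 = 4 + L²/6)
s = 1464117/319442 (s = -1464117/(-319442) = -1464117*(-1/319442) = 1464117/319442 ≈ 4.5834)
s/848992 + R((714 - 886)*(H + 617))/218529 = (1464117/319442)/848992 + (4 + ((714 - 886)*(1729 + 617))²/6)/218529 = (1464117/319442)*(1/848992) + (4 + (-172*2346)²/6)*(1/218529) = 1464117/271203702464 + (4 + (⅙)*(-403512)²)*(1/218529) = 1464117/271203702464 + (4 + (⅙)*162821934144)*(1/218529) = 1464117/271203702464 + (4 + 27136989024)*(1/218529) = 1464117/271203702464 + 27136989028*(1/218529) = 1464117/271203702464 + 27136989028/218529 = 7359651898438496588885/59265873895755456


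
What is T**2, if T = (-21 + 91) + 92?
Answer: 26244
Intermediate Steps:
T = 162 (T = 70 + 92 = 162)
T**2 = 162**2 = 26244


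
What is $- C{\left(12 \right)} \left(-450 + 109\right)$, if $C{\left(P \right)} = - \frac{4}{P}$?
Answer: $- \frac{341}{3} \approx -113.67$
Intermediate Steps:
$- C{\left(12 \right)} \left(-450 + 109\right) = - - \frac{4}{12} \left(-450 + 109\right) = - \left(-4\right) \frac{1}{12} \left(-341\right) = - \frac{\left(-1\right) \left(-341\right)}{3} = \left(-1\right) \frac{341}{3} = - \frac{341}{3}$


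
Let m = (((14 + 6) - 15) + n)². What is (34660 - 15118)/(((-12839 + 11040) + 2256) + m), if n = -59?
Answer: 19542/3373 ≈ 5.7937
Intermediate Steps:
m = 2916 (m = (((14 + 6) - 15) - 59)² = ((20 - 15) - 59)² = (5 - 59)² = (-54)² = 2916)
(34660 - 15118)/(((-12839 + 11040) + 2256) + m) = (34660 - 15118)/(((-12839 + 11040) + 2256) + 2916) = 19542/((-1799 + 2256) + 2916) = 19542/(457 + 2916) = 19542/3373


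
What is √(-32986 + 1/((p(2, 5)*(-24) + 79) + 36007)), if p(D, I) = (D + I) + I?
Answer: I*√42271453540946/35798 ≈ 181.62*I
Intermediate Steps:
p(D, I) = D + 2*I
√(-32986 + 1/((p(2, 5)*(-24) + 79) + 36007)) = √(-32986 + 1/(((2 + 2*5)*(-24) + 79) + 36007)) = √(-32986 + 1/(((2 + 10)*(-24) + 79) + 36007)) = √(-32986 + 1/((12*(-24) + 79) + 36007)) = √(-32986 + 1/((-288 + 79) + 36007)) = √(-32986 + 1/(-209 + 36007)) = √(-32986 + 1/35798) = √(-1180832827/35798) = I*√42271453540946/35798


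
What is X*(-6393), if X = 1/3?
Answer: -2131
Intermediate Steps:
X = 1/3 ≈ 0.33333
X*(-6393) = (1/3)*(-6393) = -2131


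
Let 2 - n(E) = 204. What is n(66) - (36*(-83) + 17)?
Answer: 2769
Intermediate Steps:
n(E) = -202 (n(E) = 2 - 1*204 = 2 - 204 = -202)
n(66) - (36*(-83) + 17) = -202 - (36*(-83) + 17) = -202 - (-2988 + 17) = -202 - 1*(-2971) = -202 + 2971 = 2769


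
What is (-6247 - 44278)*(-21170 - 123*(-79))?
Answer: 578662825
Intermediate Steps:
(-6247 - 44278)*(-21170 - 123*(-79)) = -50525*(-21170 + 9717) = -50525*(-11453) = 578662825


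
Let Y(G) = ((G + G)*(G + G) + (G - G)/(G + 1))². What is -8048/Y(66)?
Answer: -503/18974736 ≈ -2.6509e-5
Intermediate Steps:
Y(G) = 16*G⁴ (Y(G) = ((2*G)*(2*G) + 0/(1 + G))² = (4*G² + 0)² = (4*G²)² = 16*G⁴)
-8048/Y(66) = -8048/(16*66⁴) = -8048/(16*18974736) = -8048/303595776 = -8048*1/303595776 = -503/18974736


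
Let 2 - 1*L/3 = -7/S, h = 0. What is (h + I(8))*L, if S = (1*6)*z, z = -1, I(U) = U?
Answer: 20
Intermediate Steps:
S = -6 (S = (1*6)*(-1) = 6*(-1) = -6)
L = 5/2 (L = 6 - (-21)/(-6) = 6 - (-21)*(-1)/6 = 6 - 3*7/6 = 6 - 7/2 = 5/2 ≈ 2.5000)
(h + I(8))*L = (0 + 8)*(5/2) = 8*(5/2) = 20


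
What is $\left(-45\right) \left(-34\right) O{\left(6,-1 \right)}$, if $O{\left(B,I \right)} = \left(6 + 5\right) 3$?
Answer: $50490$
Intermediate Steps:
$O{\left(B,I \right)} = 33$ ($O{\left(B,I \right)} = 11 \cdot 3 = 33$)
$\left(-45\right) \left(-34\right) O{\left(6,-1 \right)} = \left(-45\right) \left(-34\right) 33 = 1530 \cdot 33 = 50490$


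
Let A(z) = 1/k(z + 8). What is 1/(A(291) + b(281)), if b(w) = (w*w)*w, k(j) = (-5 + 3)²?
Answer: 4/88752165 ≈ 4.5069e-8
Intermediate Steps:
k(j) = 4 (k(j) = (-2)² = 4)
A(z) = ¼ (A(z) = 1/4 = ¼)
b(w) = w³ (b(w) = w²*w = w³)
1/(A(291) + b(281)) = 1/(¼ + 281³) = 1/(¼ + 22188041) = 1/(88752165/4) = 4/88752165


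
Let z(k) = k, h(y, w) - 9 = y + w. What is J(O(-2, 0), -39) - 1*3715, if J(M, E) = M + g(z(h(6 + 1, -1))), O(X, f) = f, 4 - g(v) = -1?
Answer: -3710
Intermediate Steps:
h(y, w) = 9 + w + y (h(y, w) = 9 + (y + w) = 9 + (w + y) = 9 + w + y)
g(v) = 5 (g(v) = 4 - 1*(-1) = 4 + 1 = 5)
J(M, E) = 5 + M (J(M, E) = M + 5 = 5 + M)
J(O(-2, 0), -39) - 1*3715 = (5 + 0) - 1*3715 = 5 - 3715 = -3710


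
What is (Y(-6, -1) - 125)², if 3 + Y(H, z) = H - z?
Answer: 17689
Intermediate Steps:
Y(H, z) = -3 + H - z (Y(H, z) = -3 + (H - z) = -3 + H - z)
(Y(-6, -1) - 125)² = ((-3 - 6 - 1*(-1)) - 125)² = ((-3 - 6 + 1) - 125)² = (-8 - 125)² = (-133)² = 17689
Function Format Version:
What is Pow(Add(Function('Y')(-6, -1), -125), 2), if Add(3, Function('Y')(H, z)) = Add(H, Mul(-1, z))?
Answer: 17689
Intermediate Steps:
Function('Y')(H, z) = Add(-3, H, Mul(-1, z)) (Function('Y')(H, z) = Add(-3, Add(H, Mul(-1, z))) = Add(-3, H, Mul(-1, z)))
Pow(Add(Function('Y')(-6, -1), -125), 2) = Pow(Add(Add(-3, -6, Mul(-1, -1)), -125), 2) = Pow(Add(Add(-3, -6, 1), -125), 2) = Pow(Add(-8, -125), 2) = Pow(-133, 2) = 17689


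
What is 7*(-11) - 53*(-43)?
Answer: 2202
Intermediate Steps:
7*(-11) - 53*(-43) = -77 + 2279 = 2202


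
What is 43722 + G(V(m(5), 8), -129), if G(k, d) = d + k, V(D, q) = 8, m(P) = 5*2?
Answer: 43601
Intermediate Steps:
m(P) = 10
43722 + G(V(m(5), 8), -129) = 43722 + (-129 + 8) = 43722 - 121 = 43601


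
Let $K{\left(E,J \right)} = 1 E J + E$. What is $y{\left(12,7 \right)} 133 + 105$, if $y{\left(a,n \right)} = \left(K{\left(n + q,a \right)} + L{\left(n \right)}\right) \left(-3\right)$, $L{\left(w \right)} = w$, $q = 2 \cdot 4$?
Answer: $-80493$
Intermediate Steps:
$q = 8$
$K{\left(E,J \right)} = E + E J$ ($K{\left(E,J \right)} = E J + E = E + E J$)
$y{\left(a,n \right)} = - 3 n - 3 \left(1 + a\right) \left(8 + n\right)$ ($y{\left(a,n \right)} = \left(\left(n + 8\right) \left(1 + a\right) + n\right) \left(-3\right) = \left(\left(8 + n\right) \left(1 + a\right) + n\right) \left(-3\right) = \left(\left(1 + a\right) \left(8 + n\right) + n\right) \left(-3\right) = \left(n + \left(1 + a\right) \left(8 + n\right)\right) \left(-3\right) = - 3 n - 3 \left(1 + a\right) \left(8 + n\right)$)
$y{\left(12,7 \right)} 133 + 105 = \left(\left(-3\right) 7 - 3 \left(1 + 12\right) \left(8 + 7\right)\right) 133 + 105 = \left(-21 - 39 \cdot 15\right) 133 + 105 = \left(-21 - 585\right) 133 + 105 = \left(-606\right) 133 + 105 = -80598 + 105 = -80493$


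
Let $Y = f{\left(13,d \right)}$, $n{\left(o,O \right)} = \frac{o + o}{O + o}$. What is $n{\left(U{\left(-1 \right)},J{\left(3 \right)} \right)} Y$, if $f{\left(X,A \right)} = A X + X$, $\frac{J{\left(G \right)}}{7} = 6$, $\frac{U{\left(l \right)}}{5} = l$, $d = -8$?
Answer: $\frac{910}{37} \approx 24.595$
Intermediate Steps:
$U{\left(l \right)} = 5 l$
$J{\left(G \right)} = 42$ ($J{\left(G \right)} = 7 \cdot 6 = 42$)
$f{\left(X,A \right)} = X + A X$
$n{\left(o,O \right)} = \frac{2 o}{O + o}$
$Y = -91$ ($Y = 13 \left(1 - 8\right) = 13 \left(-7\right) = -91$)
$n{\left(U{\left(-1 \right)},J{\left(3 \right)} \right)} Y = \frac{2 \cdot 5 \left(-1\right)}{42 + 5 \left(-1\right)} \left(-91\right) = 2 \left(-5\right) \frac{1}{42 - 5} \left(-91\right) = 2 \left(-5\right) \frac{1}{37} \left(-91\right) = \left(- \frac{10}{37}\right) \left(-91\right) = \frac{910}{37}$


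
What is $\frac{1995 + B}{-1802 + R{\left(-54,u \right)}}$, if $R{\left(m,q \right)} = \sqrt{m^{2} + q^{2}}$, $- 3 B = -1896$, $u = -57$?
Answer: $- \frac{4733854}{3241039} - \frac{7881 \sqrt{685}}{3241039} \approx -1.5242$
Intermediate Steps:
$B = 632$ ($B = \left(- \frac{1}{3}\right) \left(-1896\right) = 632$)
$\frac{1995 + B}{-1802 + R{\left(-54,u \right)}} = \frac{1995 + 632}{-1802 + \sqrt{\left(-54\right)^{2} + \left(-57\right)^{2}}} = \frac{2627}{-1802 + \sqrt{2916 + 3249}} = \frac{2627}{-1802 + \sqrt{6165}} = \frac{2627}{-1802 + 3 \sqrt{685}}$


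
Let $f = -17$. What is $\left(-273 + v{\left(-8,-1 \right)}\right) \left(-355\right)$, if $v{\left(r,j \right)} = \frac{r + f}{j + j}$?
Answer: $\frac{184955}{2} \approx 92478.0$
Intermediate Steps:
$v{\left(r,j \right)} = \frac{-17 + r}{2 j}$ ($v{\left(r,j \right)} = \frac{r - 17}{j + j} = \frac{-17 + r}{2 j}$)
$\left(-273 + v{\left(-8,-1 \right)}\right) \left(-355\right) = \left(-273 + \frac{-17 - 8}{2 \left(-1\right)}\right) \left(-355\right) = \left(-273 + \frac{1}{2} \left(-1\right) \left(-25\right)\right) \left(-355\right) = \left(-273 + \frac{25}{2}\right) \left(-355\right) = \left(- \frac{521}{2}\right) \left(-355\right) = \frac{184955}{2}$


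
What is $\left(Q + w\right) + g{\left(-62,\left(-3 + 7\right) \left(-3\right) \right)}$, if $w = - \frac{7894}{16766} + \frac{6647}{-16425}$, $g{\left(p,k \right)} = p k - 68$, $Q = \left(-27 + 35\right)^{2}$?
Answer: $\frac{101770622224}{137690775} \approx 739.12$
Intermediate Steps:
$Q = 64$ ($Q = 8^{2} = 64$)
$g{\left(p,k \right)} = -68 + k p$ ($g{\left(p,k \right)} = k p - 68 = -68 + k p$)
$w = - \frac{120551276}{137690775}$ ($w = \left(-7894\right) \frac{1}{16766} + 6647 \left(- \frac{1}{16425}\right) = - \frac{3947}{8383} - \frac{6647}{16425} = - \frac{120551276}{137690775} \approx -0.87552$)
$\left(Q + w\right) + g{\left(-62,\left(-3 + 7\right) \left(-3\right) \right)} = \left(64 - \frac{120551276}{137690775}\right) - \left(68 - \left(-3 + 7\right) \left(-3\right) \left(-62\right)\right) = \frac{8691658324}{137690775} - \left(68 - 4 \left(-3\right) \left(-62\right)\right) = \frac{8691658324}{137690775} - -676 = \frac{8691658324}{137690775} + \left(-68 + 744\right) = \frac{8691658324}{137690775} + 676 = \frac{101770622224}{137690775}$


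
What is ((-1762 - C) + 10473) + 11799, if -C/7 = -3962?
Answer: -7224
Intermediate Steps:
C = 27734 (C = -7*(-3962) = 27734)
((-1762 - C) + 10473) + 11799 = ((-1762 - 1*27734) + 10473) + 11799 = ((-1762 - 27734) + 10473) + 11799 = (-29496 + 10473) + 11799 = -19023 + 11799 = -7224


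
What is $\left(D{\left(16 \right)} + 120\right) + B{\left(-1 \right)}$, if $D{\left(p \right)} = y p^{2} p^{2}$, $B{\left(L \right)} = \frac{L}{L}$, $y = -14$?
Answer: $-917383$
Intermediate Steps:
$B{\left(L \right)} = 1$
$D{\left(p \right)} = - 14 p^{4}$ ($D{\left(p \right)} = - 14 p^{2} p^{2} = - 14 p^{4}$)
$\left(D{\left(16 \right)} + 120\right) + B{\left(-1 \right)} = \left(- 14 \cdot 16^{4} + 120\right) + 1 = \left(\left(-14\right) 65536 + 120\right) + 1 = \left(-917504 + 120\right) + 1 = -917384 + 1 = -917383$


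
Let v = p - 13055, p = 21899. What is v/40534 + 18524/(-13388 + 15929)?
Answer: 35151110/4681677 ≈ 7.5082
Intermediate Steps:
v = 8844 (v = 21899 - 13055 = 8844)
v/40534 + 18524/(-13388 + 15929) = 8844/40534 + 18524/(-13388 + 15929) = 8844*(1/40534) + 18524/2541 = 4422/20267 + 18524*(1/2541) = 4422/20267 + 1684/231 = 35151110/4681677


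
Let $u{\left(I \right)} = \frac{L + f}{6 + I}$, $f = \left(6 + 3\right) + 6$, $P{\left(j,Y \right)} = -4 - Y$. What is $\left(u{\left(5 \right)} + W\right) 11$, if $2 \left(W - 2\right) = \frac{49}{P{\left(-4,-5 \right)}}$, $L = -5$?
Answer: $\frac{603}{2} \approx 301.5$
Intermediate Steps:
$f = 15$ ($f = 9 + 6 = 15$)
$W = \frac{53}{2}$ ($W = 2 + \frac{49 \frac{1}{-4 - -5}}{2} = 2 + \frac{49 \frac{1}{-4 + 5}}{2} = 2 + \frac{49 \cdot 1^{-1}}{2} = 2 + \frac{49 \cdot 1}{2} = 2 + \frac{1}{2} \cdot 49 = 2 + \frac{49}{2} = \frac{53}{2} \approx 26.5$)
$u{\left(I \right)} = \frac{10}{6 + I}$ ($u{\left(I \right)} = \frac{-5 + 15}{6 + I} = \frac{10}{6 + I}$)
$\left(u{\left(5 \right)} + W\right) 11 = \left(\frac{10}{6 + 5} + \frac{53}{2}\right) 11 = \left(\frac{10}{11} + \frac{53}{2}\right) 11 = \frac{603}{22} \cdot 11 = \frac{603}{2}$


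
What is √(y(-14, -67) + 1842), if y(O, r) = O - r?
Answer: √1895 ≈ 43.532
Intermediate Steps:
√(y(-14, -67) + 1842) = √((-14 - 1*(-67)) + 1842) = √((-14 + 67) + 1842) = √(53 + 1842) = √1895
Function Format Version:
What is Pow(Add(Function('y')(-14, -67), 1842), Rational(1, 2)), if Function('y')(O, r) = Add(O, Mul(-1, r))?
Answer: Pow(1895, Rational(1, 2)) ≈ 43.532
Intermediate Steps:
Pow(Add(Function('y')(-14, -67), 1842), Rational(1, 2)) = Pow(Add(Add(-14, Mul(-1, -67)), 1842), Rational(1, 2)) = Pow(Add(Add(-14, 67), 1842), Rational(1, 2)) = Pow(Add(53, 1842), Rational(1, 2)) = Pow(1895, Rational(1, 2))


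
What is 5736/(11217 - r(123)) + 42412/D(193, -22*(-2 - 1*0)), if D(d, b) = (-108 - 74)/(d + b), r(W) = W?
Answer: -9292657882/168259 ≈ -55228.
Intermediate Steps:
D(d, b) = -182/(b + d)
5736/(11217 - r(123)) + 42412/D(193, -22*(-2 - 1*0)) = 5736/(11217 - 1*123) + 42412/((-182/(-22*(-2 - 1*0) + 193))) = 5736/(11217 - 123) + 42412/((-182/(-22*(-2 + 0) + 193))) = 5736/11094 + 42412/((-182/(-22*(-2) + 193))) = 5736*(1/11094) + 42412/((-182/(44 + 193))) = 956/1849 + 42412/((-182/237)) = 956/1849 + 42412/((-182*1/237)) = 956/1849 + 42412/(-182/237) = 956/1849 + 42412*(-237/182) = 956/1849 - 5025822/91 = -9292657882/168259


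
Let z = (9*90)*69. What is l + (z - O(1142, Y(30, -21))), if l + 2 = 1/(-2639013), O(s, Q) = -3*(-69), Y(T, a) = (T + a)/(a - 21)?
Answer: 146942882852/2639013 ≈ 55681.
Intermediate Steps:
Y(T, a) = (T + a)/(-21 + a)
O(s, Q) = 207
z = 55890 (z = 810*69 = 55890)
l = -5278027/2639013 (l = -2 + 1/(-2639013) = -2 - 1/2639013 = -5278027/2639013 ≈ -2.0000)
l + (z - O(1142, Y(30, -21))) = -5278027/2639013 + (55890 - 1*207) = -5278027/2639013 + (55890 - 207) = -5278027/2639013 + 55683 = 146942882852/2639013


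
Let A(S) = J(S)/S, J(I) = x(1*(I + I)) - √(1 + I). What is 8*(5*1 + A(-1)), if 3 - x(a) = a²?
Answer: 48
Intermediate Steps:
x(a) = 3 - a²
J(I) = 3 - √(1 + I) - 4*I² (J(I) = (3 - (1*(I + I))²) - √(1 + I) = (3 - (1*(2*I))²) - √(1 + I) = (3 - (2*I)²) - √(1 + I) = (3 - 4*I²) - √(1 + I) = 3 - √(1 + I) - 4*I²)
A(S) = (3 - √(1 + S) - 4*S²)/S
8*(5*1 + A(-1)) = 8*(5*1 + (3 - √(1 - 1) - 4*(-1)²)/(-1)) = 8*(5 - (3 - √0 - 4*1)) = 8*(5 - (3 - 1*0 - 4)) = 8*(5 - (3 + 0 - 4)) = 8*(5 - 1*(-1)) = 8*(5 + 1) = 8*6 = 48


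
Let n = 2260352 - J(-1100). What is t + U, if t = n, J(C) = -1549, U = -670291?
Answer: 1591610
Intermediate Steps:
n = 2261901 (n = 2260352 - 1*(-1549) = 2260352 + 1549 = 2261901)
t = 2261901
t + U = 2261901 - 670291 = 1591610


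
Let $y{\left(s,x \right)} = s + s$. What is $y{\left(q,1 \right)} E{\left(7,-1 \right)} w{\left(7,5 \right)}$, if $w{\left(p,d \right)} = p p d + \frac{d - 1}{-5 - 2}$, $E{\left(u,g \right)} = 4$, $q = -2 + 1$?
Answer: $- \frac{13688}{7} \approx -1955.4$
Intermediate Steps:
$q = -1$
$y{\left(s,x \right)} = 2 s$
$w{\left(p,d \right)} = \frac{1}{7} - \frac{d}{7} + d p^{2}$ ($w{\left(p,d \right)} = p^{2} d + \frac{-1 + d}{-7} = d p^{2} + \left(-1 + d\right) \left(- \frac{1}{7}\right) = d p^{2} - \left(- \frac{1}{7} + \frac{d}{7}\right) = \frac{1}{7} - \frac{d}{7} + d p^{2}$)
$y{\left(q,1 \right)} E{\left(7,-1 \right)} w{\left(7,5 \right)} = 2 \left(-1\right) 4 \left(\frac{1}{7} - \frac{5}{7} + 5 \cdot 7^{2}\right) = \left(-2\right) 4 \left(\frac{1}{7} - \frac{5}{7} + 5 \cdot 49\right) = - 8 \left(\frac{1}{7} - \frac{5}{7} + 245\right) = \left(-8\right) \frac{1711}{7} = - \frac{13688}{7}$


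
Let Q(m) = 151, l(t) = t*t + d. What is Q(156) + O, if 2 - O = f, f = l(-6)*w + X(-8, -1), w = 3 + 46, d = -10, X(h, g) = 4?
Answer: -1125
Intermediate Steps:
w = 49
l(t) = -10 + t² (l(t) = t*t - 10 = t² - 10 = -10 + t²)
f = 1278 (f = (-10 + (-6)²)*49 + 4 = (-10 + 36)*49 + 4 = 26*49 + 4 = 1274 + 4 = 1278)
O = -1276 (O = 2 - 1*1278 = 2 - 1278 = -1276)
Q(156) + O = 151 - 1276 = -1125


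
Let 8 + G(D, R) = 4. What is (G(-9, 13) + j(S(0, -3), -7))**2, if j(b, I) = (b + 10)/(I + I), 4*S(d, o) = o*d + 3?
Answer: 71289/3136 ≈ 22.732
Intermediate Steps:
S(d, o) = 3/4 + d*o/4 (S(d, o) = (o*d + 3)/4 = (d*o + 3)/4 = (3 + d*o)/4 = 3/4 + d*o/4)
G(D, R) = -4 (G(D, R) = -8 + 4 = -4)
j(b, I) = (10 + b)/(2*I) (j(b, I) = (10 + b)/((2*I)) = (10 + b)*(1/(2*I)) = (10 + b)/(2*I))
(G(-9, 13) + j(S(0, -3), -7))**2 = (-4 + (1/2)*(10 + (3/4 + (1/4)*0*(-3)))/(-7))**2 = (-4 + (1/2)*(-1/7)*(10 + (3/4 + 0)))**2 = (-4 + (1/2)*(-1/7)*(10 + 3/4))**2 = (-4 + (1/2)*(-1/7)*(43/4))**2 = (-4 - 43/56)**2 = (-267/56)**2 = 71289/3136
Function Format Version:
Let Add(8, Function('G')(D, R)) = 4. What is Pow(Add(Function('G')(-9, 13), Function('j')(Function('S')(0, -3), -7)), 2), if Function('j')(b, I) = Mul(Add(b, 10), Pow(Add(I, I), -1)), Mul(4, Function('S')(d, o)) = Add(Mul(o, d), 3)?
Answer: Rational(71289, 3136) ≈ 22.732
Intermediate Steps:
Function('S')(d, o) = Add(Rational(3, 4), Mul(Rational(1, 4), d, o)) (Function('S')(d, o) = Mul(Rational(1, 4), Add(Mul(o, d), 3)) = Mul(Rational(1, 4), Add(Mul(d, o), 3)) = Mul(Rational(1, 4), Add(3, Mul(d, o))) = Add(Rational(3, 4), Mul(Rational(1, 4), d, o)))
Function('G')(D, R) = -4 (Function('G')(D, R) = Add(-8, 4) = -4)
Function('j')(b, I) = Mul(Rational(1, 2), Pow(I, -1), Add(10, b)) (Function('j')(b, I) = Mul(Add(10, b), Pow(Mul(2, I), -1)) = Mul(Add(10, b), Mul(Rational(1, 2), Pow(I, -1))) = Mul(Rational(1, 2), Pow(I, -1), Add(10, b)))
Pow(Add(Function('G')(-9, 13), Function('j')(Function('S')(0, -3), -7)), 2) = Pow(Add(-4, Mul(Rational(1, 2), Pow(-7, -1), Add(10, Add(Rational(3, 4), Mul(Rational(1, 4), 0, -3))))), 2) = Pow(Add(-4, Mul(Rational(1, 2), Rational(-1, 7), Add(10, Add(Rational(3, 4), 0)))), 2) = Pow(Add(-4, Mul(Rational(1, 2), Rational(-1, 7), Add(10, Rational(3, 4)))), 2) = Pow(Add(-4, Mul(Rational(1, 2), Rational(-1, 7), Rational(43, 4))), 2) = Pow(Add(-4, Rational(-43, 56)), 2) = Pow(Rational(-267, 56), 2) = Rational(71289, 3136)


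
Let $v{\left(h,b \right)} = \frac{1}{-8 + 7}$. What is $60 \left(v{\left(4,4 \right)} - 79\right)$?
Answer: $-4800$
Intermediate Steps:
$v{\left(h,b \right)} = -1$ ($v{\left(h,b \right)} = \frac{1}{-1} = -1$)
$60 \left(v{\left(4,4 \right)} - 79\right) = 60 \left(-1 - 79\right) = 60 \left(-80\right) = -4800$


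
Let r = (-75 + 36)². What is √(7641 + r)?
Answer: 3*√1018 ≈ 95.718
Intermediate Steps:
r = 1521 (r = (-39)² = 1521)
√(7641 + r) = √(7641 + 1521) = √9162 = 3*√1018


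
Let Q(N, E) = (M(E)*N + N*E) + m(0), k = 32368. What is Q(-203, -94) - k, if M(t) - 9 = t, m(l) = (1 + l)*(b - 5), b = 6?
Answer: 3970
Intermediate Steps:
m(l) = 1 + l (m(l) = (1 + l)*(6 - 5) = (1 + l)*1 = 1 + l)
M(t) = 9 + t
Q(N, E) = 1 + E*N + N*(9 + E) (Q(N, E) = ((9 + E)*N + N*E) + (1 + 0) = (N*(9 + E) + E*N) + 1 = (E*N + N*(9 + E)) + 1 = 1 + E*N + N*(9 + E))
Q(-203, -94) - k = (1 - 94*(-203) - 203*(9 - 94)) - 1*32368 = (1 + 19082 - 203*(-85)) - 32368 = (1 + 19082 + 17255) - 32368 = 36338 - 32368 = 3970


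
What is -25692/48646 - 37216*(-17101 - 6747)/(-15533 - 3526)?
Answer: -21587568139178/463572057 ≈ -46568.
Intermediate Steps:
-25692/48646 - 37216*(-17101 - 6747)/(-15533 - 3526) = -25692*1/48646 - 37216/((-19059/(-23848))) = -12846/24323 - 37216/((-19059*(-1/23848))) = -12846/24323 - 37216/19059/23848 = -12846/24323 - 37216*23848/19059 = -12846/24323 - 887527168/19059 = -21587568139178/463572057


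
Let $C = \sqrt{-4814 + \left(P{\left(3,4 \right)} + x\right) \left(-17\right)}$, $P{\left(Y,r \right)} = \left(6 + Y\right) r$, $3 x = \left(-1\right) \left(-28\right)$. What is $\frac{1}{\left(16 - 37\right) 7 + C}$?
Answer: $- \frac{441}{81581} - \frac{i \sqrt{50262}}{81581} \approx -0.0054057 - 0.0027481 i$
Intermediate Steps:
$x = \frac{28}{3}$ ($x = \frac{\left(-1\right) \left(-28\right)}{3} = \frac{1}{3} \cdot 28 = \frac{28}{3} \approx 9.3333$)
$P{\left(Y,r \right)} = r \left(6 + Y\right)$
$C = \frac{i \sqrt{50262}}{3}$ ($C = \sqrt{-4814 + \left(4 \left(6 + 3\right) + \frac{28}{3}\right) \left(-17\right)} = \sqrt{-4814 + \left(4 \cdot 9 + \frac{28}{3}\right) \left(-17\right)} = \sqrt{-4814 + \left(36 + \frac{28}{3}\right) \left(-17\right)} = \sqrt{-4814 + \frac{136}{3} \left(-17\right)} = \sqrt{-4814 - \frac{2312}{3}} = \sqrt{- \frac{16754}{3}} = \frac{i \sqrt{50262}}{3} \approx 74.731 i$)
$\frac{1}{\left(16 - 37\right) 7 + C} = \frac{1}{\left(16 - 37\right) 7 + \frac{i \sqrt{50262}}{3}} = \frac{1}{\left(-21\right) 7 + \frac{i \sqrt{50262}}{3}} = \frac{1}{-147 + \frac{i \sqrt{50262}}{3}}$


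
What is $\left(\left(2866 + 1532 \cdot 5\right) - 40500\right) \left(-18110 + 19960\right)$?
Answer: $-55451900$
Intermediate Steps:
$\left(\left(2866 + 1532 \cdot 5\right) - 40500\right) \left(-18110 + 19960\right) = \left(\left(2866 + 7660\right) - 40500\right) 1850 = \left(10526 - 40500\right) 1850 = \left(-29974\right) 1850 = -55451900$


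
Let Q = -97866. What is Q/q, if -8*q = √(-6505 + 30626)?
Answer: 782928*√24121/24121 ≈ 5041.1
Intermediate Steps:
q = -√24121/8 (q = -√(-6505 + 30626)/8 = -√24121/8 ≈ -19.414)
Q/q = -97866*(-8*√24121/24121) = -(-782928)*√24121/24121 = 782928*√24121/24121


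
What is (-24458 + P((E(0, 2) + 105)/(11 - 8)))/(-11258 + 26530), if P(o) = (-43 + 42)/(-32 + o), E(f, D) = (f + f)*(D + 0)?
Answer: -73375/45816 ≈ -1.6015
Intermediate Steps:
E(f, D) = 2*D*f (E(f, D) = (2*f)*D = 2*D*f)
P(o) = -1/(-32 + o)
(-24458 + P((E(0, 2) + 105)/(11 - 8)))/(-11258 + 26530) = (-24458 - 1/(-32 + (2*2*0 + 105)/(11 - 8)))/(-11258 + 26530) = (-24458 - 1/(-32 + (0 + 105)/3))/15272 = (-24458 - 1/(-32 + 105*(⅓)))*(1/15272) = (-24458 - 1/(-32 + 35))*(1/15272) = (-24458 - 1/3)*(1/15272) = (-24458 - 1*⅓)*(1/15272) = (-24458 - ⅓)*(1/15272) = -73375/3*1/15272 = -73375/45816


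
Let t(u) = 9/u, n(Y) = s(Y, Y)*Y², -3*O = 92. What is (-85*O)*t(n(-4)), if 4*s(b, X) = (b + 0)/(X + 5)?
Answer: -5865/4 ≈ -1466.3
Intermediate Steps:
s(b, X) = b/(4*(5 + X)) (s(b, X) = ((b + 0)/(X + 5))/4 = (b/(5 + X))/4 = b/(4*(5 + X)))
O = -92/3 (O = -⅓*92 = -92/3 ≈ -30.667)
n(Y) = Y³/(4*(5 + Y)) (n(Y) = (Y/(4*(5 + Y)))*Y² = Y³/(4*(5 + Y)))
(-85*O)*t(n(-4)) = (-85*(-92/3))*(9/(((¼)*(-4)³/(5 - 4)))) = 7820*(9/(((¼)*(-64)/1)))/3 = 7820*(9/(((¼)*(-64)*1)))/3 = 7820*(9/(-16))/3 = 7820*(9*(-1/16))/3 = (7820/3)*(-9/16) = -5865/4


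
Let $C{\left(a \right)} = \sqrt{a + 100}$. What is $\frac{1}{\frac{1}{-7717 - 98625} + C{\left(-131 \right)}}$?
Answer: $- \frac{106342}{350567249885} - \frac{11308620964 i \sqrt{31}}{350567249885} \approx -3.0334 \cdot 10^{-7} - 0.17961 i$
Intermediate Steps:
$C{\left(a \right)} = \sqrt{100 + a}$
$\frac{1}{\frac{1}{-7717 - 98625} + C{\left(-131 \right)}} = \frac{1}{\frac{1}{-7717 - 98625} + \sqrt{100 - 131}} = \frac{1}{\frac{1}{-106342} + \sqrt{-31}} = \frac{1}{- \frac{1}{106342} + i \sqrt{31}}$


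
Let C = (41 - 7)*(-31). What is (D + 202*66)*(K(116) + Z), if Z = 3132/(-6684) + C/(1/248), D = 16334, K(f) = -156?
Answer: -4321816956002/557 ≈ -7.7591e+9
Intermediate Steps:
C = -1054 (C = 34*(-31) = -1054)
Z = -145595605/557 (Z = 3132/(-6684) - 1054/(1/248) = 3132*(-1/6684) - 1054/1/248 = -261/557 - 1054*248 = -261/557 - 261392 = -145595605/557 ≈ -2.6139e+5)
(D + 202*66)*(K(116) + Z) = (16334 + 202*66)*(-156 - 145595605/557) = (16334 + 13332)*(-145682497/557) = 29666*(-145682497/557) = -4321816956002/557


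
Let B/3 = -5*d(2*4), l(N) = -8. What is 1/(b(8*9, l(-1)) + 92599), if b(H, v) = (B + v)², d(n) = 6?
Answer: 1/102203 ≈ 9.7844e-6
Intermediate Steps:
B = -90 (B = 3*(-5*6) = 3*(-30) = -90)
b(H, v) = (-90 + v)²
1/(b(8*9, l(-1)) + 92599) = 1/((-90 - 8)² + 92599) = 1/((-98)² + 92599) = 1/(9604 + 92599) = 1/102203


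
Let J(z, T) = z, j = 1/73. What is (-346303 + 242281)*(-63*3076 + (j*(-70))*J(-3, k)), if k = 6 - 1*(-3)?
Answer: 1471527874908/73 ≈ 2.0158e+10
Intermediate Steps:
j = 1/73 ≈ 0.013699
k = 9 (k = 6 + 3 = 9)
(-346303 + 242281)*(-63*3076 + (j*(-70))*J(-3, k)) = (-346303 + 242281)*(-63*3076 + ((1/73)*(-70))*(-3)) = -104022*(-193788 - 70/73*(-3)) = -104022*(-193788 + 210/73) = -104022*(-14146314/73) = 1471527874908/73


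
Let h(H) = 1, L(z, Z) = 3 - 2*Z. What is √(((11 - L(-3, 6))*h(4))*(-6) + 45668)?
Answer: 2*√11387 ≈ 213.42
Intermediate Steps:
√(((11 - L(-3, 6))*h(4))*(-6) + 45668) = √(((11 - (3 - 2*6))*1)*(-6) + 45668) = √(((11 - (3 - 12))*1)*(-6) + 45668) = √(((11 - 1*(-9))*1)*(-6) + 45668) = √(((11 + 9)*1)*(-6) + 45668) = √((20*1)*(-6) + 45668) = √(20*(-6) + 45668) = √(-120 + 45668) = √45548 = 2*√11387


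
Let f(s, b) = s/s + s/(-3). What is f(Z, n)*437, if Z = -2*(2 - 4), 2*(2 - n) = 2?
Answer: -437/3 ≈ -145.67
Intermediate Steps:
n = 1 (n = 2 - ½*2 = 2 - 1 = 1)
Z = 4 (Z = -2*(-2) = 4)
f(s, b) = 1 - s/3 (f(s, b) = 1 + s*(-⅓) = 1 - s/3)
f(Z, n)*437 = (1 - ⅓*4)*437 = (1 - 4/3)*437 = -⅓*437 = -437/3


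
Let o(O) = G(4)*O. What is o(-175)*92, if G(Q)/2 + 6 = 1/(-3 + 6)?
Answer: 547400/3 ≈ 1.8247e+5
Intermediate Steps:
G(Q) = -34/3 (G(Q) = -12 + 2/(-3 + 6) = -12 + 2/3 = -12 + 2*(⅓) = -12 + ⅔ = -34/3)
o(O) = -34*O/3
o(-175)*92 = -34/3*(-175)*92 = (5950/3)*92 = 547400/3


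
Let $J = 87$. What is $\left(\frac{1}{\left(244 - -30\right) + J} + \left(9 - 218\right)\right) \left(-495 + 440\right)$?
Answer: $\frac{4149640}{361} \approx 11495.0$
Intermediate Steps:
$\left(\frac{1}{\left(244 - -30\right) + J} + \left(9 - 218\right)\right) \left(-495 + 440\right) = \left(\frac{1}{\left(244 - -30\right) + 87} + \left(9 - 218\right)\right) \left(-495 + 440\right) = \left(\frac{1}{\left(244 + 30\right) + 87} - 209\right) \left(-55\right) = \left(\frac{1}{274 + 87} - 209\right) \left(-55\right) = \left(\frac{1}{361} - 209\right) \left(-55\right) = \left(- \frac{75448}{361}\right) \left(-55\right) = \frac{4149640}{361}$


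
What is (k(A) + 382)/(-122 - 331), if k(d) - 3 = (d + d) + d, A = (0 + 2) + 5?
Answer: -406/453 ≈ -0.89625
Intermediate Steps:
A = 7 (A = 2 + 5 = 7)
k(d) = 3 + 3*d (k(d) = 3 + ((d + d) + d) = 3 + (2*d + d) = 3 + 3*d)
(k(A) + 382)/(-122 - 331) = ((3 + 3*7) + 382)/(-122 - 331) = ((3 + 21) + 382)/(-453) = (24 + 382)*(-1/453) = 406*(-1/453) = -406/453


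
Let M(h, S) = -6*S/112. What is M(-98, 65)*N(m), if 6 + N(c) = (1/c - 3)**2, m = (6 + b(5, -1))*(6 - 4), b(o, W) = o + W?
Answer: -42159/4480 ≈ -9.4105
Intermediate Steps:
b(o, W) = W + o
m = 20 (m = (6 + (-1 + 5))*(6 - 4) = (6 + 4)*2 = 10*2 = 20)
M(h, S) = -3*S/56 (M(h, S) = -6*S*(1/112) = -3*S/56)
N(c) = -6 + (-3 + 1/c)**2 (N(c) = -6 + (1/c - 3)**2 = -6 + (-3 + 1/c)**2)
M(-98, 65)*N(m) = (-3/56*65)*(3 + 20**(-2) - 6/20) = -195*(3 + 1/400 - 6*1/20)/56 = -195*(3 + 1/400 - 3/10)/56 = -195/56*1081/400 = -42159/4480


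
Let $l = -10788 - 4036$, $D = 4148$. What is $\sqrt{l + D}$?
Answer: $2 i \sqrt{2669} \approx 103.32 i$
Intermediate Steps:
$l = -14824$
$\sqrt{l + D} = \sqrt{-14824 + 4148} = \sqrt{-10676} = 2 i \sqrt{2669}$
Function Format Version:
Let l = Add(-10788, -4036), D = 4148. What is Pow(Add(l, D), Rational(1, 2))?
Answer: Mul(2, I, Pow(2669, Rational(1, 2))) ≈ Mul(103.32, I)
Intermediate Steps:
l = -14824
Pow(Add(l, D), Rational(1, 2)) = Pow(Add(-14824, 4148), Rational(1, 2)) = Pow(-10676, Rational(1, 2)) = Mul(2, I, Pow(2669, Rational(1, 2)))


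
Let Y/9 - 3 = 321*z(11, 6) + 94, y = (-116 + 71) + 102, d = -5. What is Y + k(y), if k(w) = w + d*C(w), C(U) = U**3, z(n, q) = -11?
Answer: -956814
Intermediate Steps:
y = 57 (y = -45 + 102 = 57)
Y = -30906 (Y = 27 + 9*(321*(-11) + 94) = 27 + 9*(-3531 + 94) = 27 + 9*(-3437) = 27 - 30933 = -30906)
k(w) = w - 5*w**3
Y + k(y) = -30906 + (57 - 5*57**3) = -30906 + (57 - 5*185193) = -30906 + (57 - 925965) = -30906 - 925908 = -956814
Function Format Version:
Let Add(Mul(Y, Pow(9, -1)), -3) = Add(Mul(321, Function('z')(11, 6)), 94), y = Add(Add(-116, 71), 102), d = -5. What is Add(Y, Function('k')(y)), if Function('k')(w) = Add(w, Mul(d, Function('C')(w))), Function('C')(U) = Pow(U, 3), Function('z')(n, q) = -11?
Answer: -956814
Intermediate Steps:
y = 57 (y = Add(-45, 102) = 57)
Y = -30906 (Y = Add(27, Mul(9, Add(Mul(321, -11), 94))) = Add(27, Mul(9, Add(-3531, 94))) = Add(27, Mul(9, -3437)) = Add(27, -30933) = -30906)
Function('k')(w) = Add(w, Mul(-5, Pow(w, 3)))
Add(Y, Function('k')(y)) = Add(-30906, Add(57, Mul(-5, Pow(57, 3)))) = Add(-30906, Add(57, Mul(-5, 185193))) = Add(-30906, Add(57, -925965)) = Add(-30906, -925908) = -956814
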